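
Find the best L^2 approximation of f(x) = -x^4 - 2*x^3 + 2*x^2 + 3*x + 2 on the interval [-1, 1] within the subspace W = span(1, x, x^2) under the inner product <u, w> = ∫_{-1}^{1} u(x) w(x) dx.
g(x) = 8*x^2/7 + 9*x/5 + 73/35

The best approximation g ∈ W is the orthogonal projection of f onto W. Writing g = a_0 + a_1 x + a_2 x^2, the coefficients solve the normal equations G · a = b where
  G_{ij} = <φ_i, φ_j> and b_i = <f, φ_i>, with φ_0 = 1, φ_1 = x, φ_2 = x^2.
G =
  [2, 0, 2/3]
  [0, 2/3, 0]
  [2/3, 0, 2/5],
b = (74/15, 6/5, 194/105).
Solving gives a_0 = 73/35, a_1 = 9/5, a_2 = 8/7, so
  g(x) = 8*x^2/7 + 9*x/5 + 73/35.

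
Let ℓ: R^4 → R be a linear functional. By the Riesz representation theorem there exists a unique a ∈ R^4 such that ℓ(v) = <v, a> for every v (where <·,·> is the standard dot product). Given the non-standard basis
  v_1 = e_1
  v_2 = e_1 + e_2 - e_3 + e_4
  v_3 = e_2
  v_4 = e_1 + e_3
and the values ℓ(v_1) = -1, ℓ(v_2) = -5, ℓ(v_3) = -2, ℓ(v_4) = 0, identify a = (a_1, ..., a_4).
a = (-1, -2, 1, -1)

Write a = (a_1, ..., a_4) in the standard basis. For each basis vector v_i, ℓ(v_i) = <v_i, a> is a linear equation in the a_j's. Collect the n equations into a matrix system V a = ℓ, where row i of V is v_i (expressed in the standard basis). Since V is invertible (lower-triangular with 1s on the diagonal, up to permutation), solve by back-substitution:
  V =
[[1, 0, 0, 0],
 [1, 1, -1, 1],
 [0, 1, 0, 0],
 [1, 0, 1, 0]]
  V a = (-1, -5, -2, 0)
Solving gives a = (-1, -2, 1, -1).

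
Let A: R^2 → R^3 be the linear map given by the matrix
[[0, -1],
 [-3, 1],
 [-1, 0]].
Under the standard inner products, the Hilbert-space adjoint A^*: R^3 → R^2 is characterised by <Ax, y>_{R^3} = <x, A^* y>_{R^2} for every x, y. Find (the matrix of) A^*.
A^* = A^T =
[[0, -3, -1],
 [-1, 1, 0]]

For real matrices with standard dot products, the defining identity <Ax, y> = <x, A^* y> gives (Ax)^T y = x^T (A^*) y, i.e. x^T A^T y = x^T (A^*) y. Since this holds for all x, y, we must have A^* = A^T. Therefore
A^* =
[[0, -3, -1],
 [-1, 1, 0]].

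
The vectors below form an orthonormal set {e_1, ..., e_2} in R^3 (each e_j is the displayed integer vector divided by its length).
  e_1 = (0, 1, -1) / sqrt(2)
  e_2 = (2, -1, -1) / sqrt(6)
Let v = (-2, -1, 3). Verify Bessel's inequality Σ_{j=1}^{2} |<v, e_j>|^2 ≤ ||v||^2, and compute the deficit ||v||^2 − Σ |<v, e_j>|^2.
Σ |<v, e_j>|^2 = 14; ||v||^2 = 14; deficit = 0

Write each e_j = u_j / sqrt(<u_j, u_j>) where u_j is the displayed integer vector. Then <v, e_j> = <v, u_j> / sqrt(<u_j, u_j>), so |<v, e_j>|^2 = <v, u_j>^2 / <u_j, u_j>.
Coefficients: <v, e_1> = -4/sqrt(2), <v, e_2> = -6/sqrt(6).
Square and sum: Σ |<v, e_j>|^2 = 14.
Compute ||v||^2 = v·v = 14.
Deficit = 14 − 14 = 0 ≥ 0, confirming Bessel's inequality. (The deficit equals ||v − Σ <v,e_j> e_j||^2, the squared distance from v to span{e_j}.)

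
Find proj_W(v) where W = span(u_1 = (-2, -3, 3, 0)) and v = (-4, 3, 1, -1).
proj_W(v) = (-2/11, -3/11, 3/11, 0)

Set up U = [u_1 | ... | u_1] ∈ R^(4×1). The projector onto W = col(U) is P = U (U^T U)^(-1) U^T.
Compute U^T U =
  [22],
and U^T v = (2).
Solve U^T U · c = U^T v for the coefficients: c = (1/11). The projection is proj_W(v) = U c.
Check: (v - proj_W(v)) · u_1 = 0  (should be 0).
Result: proj_W(v) = (-2/11, -3/11, 3/11, 0).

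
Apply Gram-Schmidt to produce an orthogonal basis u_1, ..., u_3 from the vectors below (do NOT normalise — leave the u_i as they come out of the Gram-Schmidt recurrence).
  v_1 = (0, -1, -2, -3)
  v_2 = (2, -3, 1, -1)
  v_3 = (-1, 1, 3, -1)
Orthogonal basis:
  u_1 = (0, -1, -2, -3)
  u_2 = (2, -19/7, 11/7, -1/7)
  u_3 = (-99/97, 72/97, 234/97, -180/97)

Apply the Gram-Schmidt recurrence
  u_1 = v_1
  u_i = v_i − Σ_{j<i} ((v_i · u_j) / (u_j · u_j)) · u_j.

Step by step this gives:
  u_1 = (0, -1, -2, -3)
  u_2 = (2, -19/7, 11/7, -1/7)
  u_3 = (-99/97, 72/97, 234/97, -180/97)

Orthogonality check:
  u_2 · u_1 = 0 (should be 0)
  u_3 · u_1 = 0 (should be 0)
  u_3 · u_2 = 0 (should be 0)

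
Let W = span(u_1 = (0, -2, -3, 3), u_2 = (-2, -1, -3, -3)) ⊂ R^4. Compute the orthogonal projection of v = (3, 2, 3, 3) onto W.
proj_W(v) = (564/251, 322/251, 906/251, 786/251)

Set up U = [u_1 | ... | u_2] ∈ R^(4×2). The projector onto W = col(U) is P = U (U^T U)^(-1) U^T.
Compute U^T U =
  [22, 2]
  [2, 23],
and U^T v = (-4, -26).
Solve U^T U · c = U^T v for the coefficients: c = (-20/251, -282/251). The projection is proj_W(v) = U c.
Check: (v - proj_W(v)) · u_1 = 0  (should be 0).
Check: (v - proj_W(v)) · u_2 = 0  (should be 0).
Result: proj_W(v) = (564/251, 322/251, 906/251, 786/251).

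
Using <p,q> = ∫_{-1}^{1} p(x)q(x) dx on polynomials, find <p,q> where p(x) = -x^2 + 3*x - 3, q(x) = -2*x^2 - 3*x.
<p,q> = -6/5

Expand the product: p(x)·q(x) = 2*x^4 - 3*x^3 - 3*x^2 + 9*x.
∫_{-1}^{1} of each monomial x^k gives [2/(k+1) if k even, 0 if k odd]. Integrating term-by-term (or equivalently evaluating the antiderivative F(x) = 2*x^5/5 - 3*x^4/4 - x^3 + 9*x^2/2 at the endpoints):
  F(1) − F(−1) = 63/20 − (87/20) = -6/5.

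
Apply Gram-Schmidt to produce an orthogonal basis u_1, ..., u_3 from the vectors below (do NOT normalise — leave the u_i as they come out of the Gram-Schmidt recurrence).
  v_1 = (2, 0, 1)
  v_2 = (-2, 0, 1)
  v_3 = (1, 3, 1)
Orthogonal basis:
  u_1 = (2, 0, 1)
  u_2 = (-4/5, 0, 8/5)
  u_3 = (0, 3, 0)

Apply the Gram-Schmidt recurrence
  u_1 = v_1
  u_i = v_i − Σ_{j<i} ((v_i · u_j) / (u_j · u_j)) · u_j.

Step by step this gives:
  u_1 = (2, 0, 1)
  u_2 = (-4/5, 0, 8/5)
  u_3 = (0, 3, 0)

Orthogonality check:
  u_2 · u_1 = 0 (should be 0)
  u_3 · u_1 = 0 (should be 0)
  u_3 · u_2 = 0 (should be 0)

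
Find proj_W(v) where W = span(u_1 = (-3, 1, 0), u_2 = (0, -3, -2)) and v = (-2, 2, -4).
proj_W(v) = (-30/11, -2/11, -8/11)

Set up U = [u_1 | ... | u_2] ∈ R^(3×2). The projector onto W = col(U) is P = U (U^T U)^(-1) U^T.
Compute U^T U =
  [10, -3]
  [-3, 13],
and U^T v = (8, 2).
Solve U^T U · c = U^T v for the coefficients: c = (10/11, 4/11). The projection is proj_W(v) = U c.
Check: (v - proj_W(v)) · u_1 = 0  (should be 0).
Check: (v - proj_W(v)) · u_2 = 0  (should be 0).
Result: proj_W(v) = (-30/11, -2/11, -8/11).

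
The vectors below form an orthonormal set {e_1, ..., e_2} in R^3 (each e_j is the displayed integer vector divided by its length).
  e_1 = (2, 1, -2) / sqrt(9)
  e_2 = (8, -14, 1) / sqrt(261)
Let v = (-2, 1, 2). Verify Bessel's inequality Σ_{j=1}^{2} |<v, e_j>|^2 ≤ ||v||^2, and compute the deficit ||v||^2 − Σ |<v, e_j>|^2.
Σ |<v, e_j>|^2 = 245/29; ||v||^2 = 9; deficit = 16/29

Write each e_j = u_j / sqrt(<u_j, u_j>) where u_j is the displayed integer vector. Then <v, e_j> = <v, u_j> / sqrt(<u_j, u_j>), so |<v, e_j>|^2 = <v, u_j>^2 / <u_j, u_j>.
Coefficients: <v, e_1> = -7/sqrt(9), <v, e_2> = -28/sqrt(261).
Square and sum: Σ |<v, e_j>|^2 = 245/29.
Compute ||v||^2 = v·v = 9.
Deficit = 9 − 245/29 = 16/29 ≥ 0, confirming Bessel's inequality. (The deficit equals ||v − Σ <v,e_j> e_j||^2, the squared distance from v to span{e_j}.)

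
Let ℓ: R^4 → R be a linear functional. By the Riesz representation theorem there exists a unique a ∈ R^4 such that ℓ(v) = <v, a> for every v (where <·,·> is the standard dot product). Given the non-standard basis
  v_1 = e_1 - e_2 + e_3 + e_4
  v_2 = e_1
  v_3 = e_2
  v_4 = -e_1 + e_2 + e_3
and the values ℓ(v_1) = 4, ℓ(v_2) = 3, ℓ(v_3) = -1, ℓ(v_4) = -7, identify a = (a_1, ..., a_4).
a = (3, -1, -3, 3)

Write a = (a_1, ..., a_4) in the standard basis. For each basis vector v_i, ℓ(v_i) = <v_i, a> is a linear equation in the a_j's. Collect the n equations into a matrix system V a = ℓ, where row i of V is v_i (expressed in the standard basis). Since V is invertible (lower-triangular with 1s on the diagonal, up to permutation), solve by back-substitution:
  V =
[[1, -1, 1, 1],
 [1, 0, 0, 0],
 [0, 1, 0, 0],
 [-1, 1, 1, 0]]
  V a = (4, 3, -1, -7)
Solving gives a = (3, -1, -3, 3).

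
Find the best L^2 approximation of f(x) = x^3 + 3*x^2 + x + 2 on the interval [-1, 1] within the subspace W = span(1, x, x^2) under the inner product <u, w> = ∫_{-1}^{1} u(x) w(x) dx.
g(x) = 3*x^2 + 8*x/5 + 2

The best approximation g ∈ W is the orthogonal projection of f onto W. Writing g = a_0 + a_1 x + a_2 x^2, the coefficients solve the normal equations G · a = b where
  G_{ij} = <φ_i, φ_j> and b_i = <f, φ_i>, with φ_0 = 1, φ_1 = x, φ_2 = x^2.
G =
  [2, 0, 2/3]
  [0, 2/3, 0]
  [2/3, 0, 2/5],
b = (6, 16/15, 38/15).
Solving gives a_0 = 2, a_1 = 8/5, a_2 = 3, so
  g(x) = 3*x^2 + 8*x/5 + 2.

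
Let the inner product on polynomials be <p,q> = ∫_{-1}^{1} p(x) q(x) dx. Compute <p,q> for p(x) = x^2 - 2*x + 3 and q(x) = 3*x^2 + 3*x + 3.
<p,q> = 116/5

Expand the product: p(x)·q(x) = 3*x^4 - 3*x^3 + 6*x^2 + 3*x + 9.
∫_{-1}^{1} of each monomial x^k gives [2/(k+1) if k even, 0 if k odd]. Integrating term-by-term (or equivalently evaluating the antiderivative F(x) = 3*x^5/5 - 3*x^4/4 + 2*x^3 + 3*x^2/2 + 9*x at the endpoints):
  F(1) − F(−1) = 247/20 − (-217/20) = 116/5.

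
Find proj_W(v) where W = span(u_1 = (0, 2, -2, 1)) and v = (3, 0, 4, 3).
proj_W(v) = (0, -10/9, 10/9, -5/9)

Set up U = [u_1 | ... | u_1] ∈ R^(4×1). The projector onto W = col(U) is P = U (U^T U)^(-1) U^T.
Compute U^T U =
  [9],
and U^T v = (-5).
Solve U^T U · c = U^T v for the coefficients: c = (-5/9). The projection is proj_W(v) = U c.
Check: (v - proj_W(v)) · u_1 = 0  (should be 0).
Result: proj_W(v) = (0, -10/9, 10/9, -5/9).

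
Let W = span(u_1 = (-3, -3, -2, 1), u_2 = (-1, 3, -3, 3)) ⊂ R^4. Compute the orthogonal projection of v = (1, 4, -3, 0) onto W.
proj_W(v) = (449/635, 2397/635, -837/635, 1149/635)

Set up U = [u_1 | ... | u_2] ∈ R^(4×2). The projector onto W = col(U) is P = U (U^T U)^(-1) U^T.
Compute U^T U =
  [23, 3]
  [3, 28],
and U^T v = (-9, 20).
Solve U^T U · c = U^T v for the coefficients: c = (-312/635, 487/635). The projection is proj_W(v) = U c.
Check: (v - proj_W(v)) · u_1 = 0  (should be 0).
Check: (v - proj_W(v)) · u_2 = 0  (should be 0).
Result: proj_W(v) = (449/635, 2397/635, -837/635, 1149/635).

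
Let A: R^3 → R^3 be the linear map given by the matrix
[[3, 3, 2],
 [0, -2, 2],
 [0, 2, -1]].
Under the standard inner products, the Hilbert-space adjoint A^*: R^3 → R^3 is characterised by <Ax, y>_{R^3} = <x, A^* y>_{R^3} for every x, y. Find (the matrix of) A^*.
A^* = A^T =
[[3, 0, 0],
 [3, -2, 2],
 [2, 2, -1]]

For real matrices with standard dot products, the defining identity <Ax, y> = <x, A^* y> gives (Ax)^T y = x^T (A^*) y, i.e. x^T A^T y = x^T (A^*) y. Since this holds for all x, y, we must have A^* = A^T. Therefore
A^* =
[[3, 0, 0],
 [3, -2, 2],
 [2, 2, -1]].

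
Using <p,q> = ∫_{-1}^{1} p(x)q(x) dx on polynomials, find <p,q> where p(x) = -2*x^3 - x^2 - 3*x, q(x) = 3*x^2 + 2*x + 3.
<p,q> = -44/5

Expand the product: p(x)·q(x) = -6*x^5 - 7*x^4 - 17*x^3 - 9*x^2 - 9*x.
∫_{-1}^{1} of each monomial x^k gives [2/(k+1) if k even, 0 if k odd]. Integrating term-by-term (or equivalently evaluating the antiderivative F(x) = -x^6 - 7*x^5/5 - 17*x^4/4 - 3*x^3 - 9*x^2/2 at the endpoints):
  F(1) − F(−1) = -283/20 − (-107/20) = -44/5.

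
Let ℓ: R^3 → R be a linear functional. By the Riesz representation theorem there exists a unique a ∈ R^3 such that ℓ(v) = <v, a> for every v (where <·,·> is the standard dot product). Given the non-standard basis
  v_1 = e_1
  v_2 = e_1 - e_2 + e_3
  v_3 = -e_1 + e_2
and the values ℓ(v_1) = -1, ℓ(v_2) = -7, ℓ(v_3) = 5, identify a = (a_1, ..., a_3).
a = (-1, 4, -2)

Write a = (a_1, ..., a_3) in the standard basis. For each basis vector v_i, ℓ(v_i) = <v_i, a> is a linear equation in the a_j's. Collect the n equations into a matrix system V a = ℓ, where row i of V is v_i (expressed in the standard basis). Since V is invertible (lower-triangular with 1s on the diagonal, up to permutation), solve by back-substitution:
  V =
[[1, 0, 0],
 [1, -1, 1],
 [-1, 1, 0]]
  V a = (-1, -7, 5)
Solving gives a = (-1, 4, -2).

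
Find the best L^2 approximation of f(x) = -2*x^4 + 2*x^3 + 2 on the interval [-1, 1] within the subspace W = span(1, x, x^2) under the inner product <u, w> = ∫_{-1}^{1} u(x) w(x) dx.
g(x) = -12*x^2/7 + 6*x/5 + 76/35

The best approximation g ∈ W is the orthogonal projection of f onto W. Writing g = a_0 + a_1 x + a_2 x^2, the coefficients solve the normal equations G · a = b where
  G_{ij} = <φ_i, φ_j> and b_i = <f, φ_i>, with φ_0 = 1, φ_1 = x, φ_2 = x^2.
G =
  [2, 0, 2/3]
  [0, 2/3, 0]
  [2/3, 0, 2/5],
b = (16/5, 4/5, 16/21).
Solving gives a_0 = 76/35, a_1 = 6/5, a_2 = -12/7, so
  g(x) = -12*x^2/7 + 6*x/5 + 76/35.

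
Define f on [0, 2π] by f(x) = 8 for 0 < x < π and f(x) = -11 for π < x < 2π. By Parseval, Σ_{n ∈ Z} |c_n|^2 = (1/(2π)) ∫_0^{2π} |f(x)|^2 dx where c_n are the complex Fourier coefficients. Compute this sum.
Σ |c_n|^2 = 185/2

Parseval equates the L^2 energy of f (normalised by 1/(2π)) with the ℓ^2 sum of its Fourier coefficients: (1/(2π)) ∫_0^{2π} |f|^2 = Σ |c_n|^2.
Compute the left side: (1/(2π)) [∫_0^π 8^2 dx + ∫_π^{2π} (-11)^2 dx] = (1/(2π)) · (64π + 121π) = (64 + 121)/2 = 185/2.
So Σ_{n ∈ Z} |c_n|^2 = 185/2.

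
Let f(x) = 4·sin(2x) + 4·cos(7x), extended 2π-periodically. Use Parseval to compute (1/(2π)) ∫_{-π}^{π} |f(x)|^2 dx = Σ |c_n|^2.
Σ |c_n|^2 = 16

Expand |f|^2 and use orthogonality of {sin(nx), cos(mx)} on [-π, π]:
  ∫_{-π}^{π} sin(nx)^2 dx = π, ∫ cos(mx)^2 dx = π, and cross terms integrate to 0.
So ∫_{-π}^{π} f(x)^2 dx = 4^2 · π + 4^2 · π = (16 + 16)π.
Divide by 2π: (16 + 16)/2 = 16.
By Parseval, this equals Σ |c_n|^2.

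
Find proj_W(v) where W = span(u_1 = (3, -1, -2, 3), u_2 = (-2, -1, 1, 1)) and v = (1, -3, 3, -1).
proj_W(v) = (-141/145, -48/145, 15/29, 6/29)

Set up U = [u_1 | ... | u_2] ∈ R^(4×2). The projector onto W = col(U) is P = U (U^T U)^(-1) U^T.
Compute U^T U =
  [23, -4]
  [-4, 7],
and U^T v = (-3, 3).
Solve U^T U · c = U^T v for the coefficients: c = (-9/145, 57/145). The projection is proj_W(v) = U c.
Check: (v - proj_W(v)) · u_1 = 0  (should be 0).
Check: (v - proj_W(v)) · u_2 = 0  (should be 0).
Result: proj_W(v) = (-141/145, -48/145, 15/29, 6/29).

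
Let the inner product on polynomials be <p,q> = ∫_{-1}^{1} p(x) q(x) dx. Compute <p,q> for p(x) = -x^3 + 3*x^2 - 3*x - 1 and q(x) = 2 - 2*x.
<p,q> = 24/5

Expand the product: p(x)·q(x) = 2*x^4 - 8*x^3 + 12*x^2 - 4*x - 2.
∫_{-1}^{1} of each monomial x^k gives [2/(k+1) if k even, 0 if k odd]. Integrating term-by-term (or equivalently evaluating the antiderivative F(x) = 2*x^5/5 - 2*x^4 + 4*x^3 - 2*x^2 - 2*x at the endpoints):
  F(1) − F(−1) = -8/5 − (-32/5) = 24/5.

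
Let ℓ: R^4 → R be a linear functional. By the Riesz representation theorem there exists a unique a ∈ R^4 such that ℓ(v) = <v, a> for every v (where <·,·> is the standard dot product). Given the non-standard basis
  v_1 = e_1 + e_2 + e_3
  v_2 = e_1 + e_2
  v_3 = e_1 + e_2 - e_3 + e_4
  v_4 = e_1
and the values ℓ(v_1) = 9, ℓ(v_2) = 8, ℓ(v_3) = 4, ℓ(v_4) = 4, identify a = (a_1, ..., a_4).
a = (4, 4, 1, -3)

Write a = (a_1, ..., a_4) in the standard basis. For each basis vector v_i, ℓ(v_i) = <v_i, a> is a linear equation in the a_j's. Collect the n equations into a matrix system V a = ℓ, where row i of V is v_i (expressed in the standard basis). Since V is invertible (lower-triangular with 1s on the diagonal, up to permutation), solve by back-substitution:
  V =
[[1, 1, 1, 0],
 [1, 1, 0, 0],
 [1, 1, -1, 1],
 [1, 0, 0, 0]]
  V a = (9, 8, 4, 4)
Solving gives a = (4, 4, 1, -3).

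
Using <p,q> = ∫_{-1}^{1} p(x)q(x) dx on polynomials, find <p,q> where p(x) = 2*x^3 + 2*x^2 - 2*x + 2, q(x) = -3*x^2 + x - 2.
<p,q> = -88/5

Expand the product: p(x)·q(x) = -6*x^5 - 4*x^4 + 4*x^3 - 12*x^2 + 6*x - 4.
∫_{-1}^{1} of each monomial x^k gives [2/(k+1) if k even, 0 if k odd]. Integrating term-by-term (or equivalently evaluating the antiderivative F(x) = -x^6 - 4*x^5/5 + x^4 - 4*x^3 + 3*x^2 - 4*x at the endpoints):
  F(1) − F(−1) = -29/5 − (59/5) = -88/5.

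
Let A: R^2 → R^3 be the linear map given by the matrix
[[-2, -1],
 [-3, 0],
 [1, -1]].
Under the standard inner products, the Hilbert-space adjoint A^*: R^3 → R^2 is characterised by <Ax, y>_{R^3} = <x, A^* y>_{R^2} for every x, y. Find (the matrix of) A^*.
A^* = A^T =
[[-2, -3, 1],
 [-1, 0, -1]]

For real matrices with standard dot products, the defining identity <Ax, y> = <x, A^* y> gives (Ax)^T y = x^T (A^*) y, i.e. x^T A^T y = x^T (A^*) y. Since this holds for all x, y, we must have A^* = A^T. Therefore
A^* =
[[-2, -3, 1],
 [-1, 0, -1]].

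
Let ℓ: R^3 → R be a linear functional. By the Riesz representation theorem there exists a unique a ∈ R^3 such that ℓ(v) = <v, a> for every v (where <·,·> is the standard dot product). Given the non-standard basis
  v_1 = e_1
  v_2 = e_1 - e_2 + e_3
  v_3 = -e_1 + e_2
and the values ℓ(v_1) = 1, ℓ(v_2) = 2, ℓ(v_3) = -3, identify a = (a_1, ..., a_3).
a = (1, -2, -1)

Write a = (a_1, ..., a_3) in the standard basis. For each basis vector v_i, ℓ(v_i) = <v_i, a> is a linear equation in the a_j's. Collect the n equations into a matrix system V a = ℓ, where row i of V is v_i (expressed in the standard basis). Since V is invertible (lower-triangular with 1s on the diagonal, up to permutation), solve by back-substitution:
  V =
[[1, 0, 0],
 [1, -1, 1],
 [-1, 1, 0]]
  V a = (1, 2, -3)
Solving gives a = (1, -2, -1).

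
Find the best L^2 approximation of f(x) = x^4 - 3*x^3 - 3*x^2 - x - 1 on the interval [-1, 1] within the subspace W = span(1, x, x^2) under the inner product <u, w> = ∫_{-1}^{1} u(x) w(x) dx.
g(x) = -15*x^2/7 - 14*x/5 - 38/35

The best approximation g ∈ W is the orthogonal projection of f onto W. Writing g = a_0 + a_1 x + a_2 x^2, the coefficients solve the normal equations G · a = b where
  G_{ij} = <φ_i, φ_j> and b_i = <f, φ_i>, with φ_0 = 1, φ_1 = x, φ_2 = x^2.
G =
  [2, 0, 2/3]
  [0, 2/3, 0]
  [2/3, 0, 2/5],
b = (-18/5, -28/15, -166/105).
Solving gives a_0 = -38/35, a_1 = -14/5, a_2 = -15/7, so
  g(x) = -15*x^2/7 - 14*x/5 - 38/35.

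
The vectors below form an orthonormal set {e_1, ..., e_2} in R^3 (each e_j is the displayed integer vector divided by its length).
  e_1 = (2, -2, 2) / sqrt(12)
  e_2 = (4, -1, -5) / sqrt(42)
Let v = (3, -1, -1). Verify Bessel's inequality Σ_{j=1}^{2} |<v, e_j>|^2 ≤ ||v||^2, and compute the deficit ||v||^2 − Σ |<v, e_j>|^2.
Σ |<v, e_j>|^2 = 75/7; ||v||^2 = 11; deficit = 2/7

Write each e_j = u_j / sqrt(<u_j, u_j>) where u_j is the displayed integer vector. Then <v, e_j> = <v, u_j> / sqrt(<u_j, u_j>), so |<v, e_j>|^2 = <v, u_j>^2 / <u_j, u_j>.
Coefficients: <v, e_1> = 6/sqrt(12), <v, e_2> = 18/sqrt(42).
Square and sum: Σ |<v, e_j>|^2 = 75/7.
Compute ||v||^2 = v·v = 11.
Deficit = 11 − 75/7 = 2/7 ≥ 0, confirming Bessel's inequality. (The deficit equals ||v − Σ <v,e_j> e_j||^2, the squared distance from v to span{e_j}.)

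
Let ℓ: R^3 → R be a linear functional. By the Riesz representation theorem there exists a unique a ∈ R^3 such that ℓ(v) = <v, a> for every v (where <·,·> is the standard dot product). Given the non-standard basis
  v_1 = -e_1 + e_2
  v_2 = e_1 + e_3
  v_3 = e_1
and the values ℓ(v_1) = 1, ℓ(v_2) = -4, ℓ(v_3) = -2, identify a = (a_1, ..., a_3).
a = (-2, -1, -2)

Write a = (a_1, ..., a_3) in the standard basis. For each basis vector v_i, ℓ(v_i) = <v_i, a> is a linear equation in the a_j's. Collect the n equations into a matrix system V a = ℓ, where row i of V is v_i (expressed in the standard basis). Since V is invertible (lower-triangular with 1s on the diagonal, up to permutation), solve by back-substitution:
  V =
[[-1, 1, 0],
 [1, 0, 1],
 [1, 0, 0]]
  V a = (1, -4, -2)
Solving gives a = (-2, -1, -2).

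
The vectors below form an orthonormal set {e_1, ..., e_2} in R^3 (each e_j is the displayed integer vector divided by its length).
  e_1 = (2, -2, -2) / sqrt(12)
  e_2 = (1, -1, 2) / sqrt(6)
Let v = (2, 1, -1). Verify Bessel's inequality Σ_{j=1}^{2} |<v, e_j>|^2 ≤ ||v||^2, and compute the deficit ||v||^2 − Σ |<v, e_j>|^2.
Σ |<v, e_j>|^2 = 3/2; ||v||^2 = 6; deficit = 9/2

Write each e_j = u_j / sqrt(<u_j, u_j>) where u_j is the displayed integer vector. Then <v, e_j> = <v, u_j> / sqrt(<u_j, u_j>), so |<v, e_j>|^2 = <v, u_j>^2 / <u_j, u_j>.
Coefficients: <v, e_1> = 4/sqrt(12), <v, e_2> = -1/sqrt(6).
Square and sum: Σ |<v, e_j>|^2 = 3/2.
Compute ||v||^2 = v·v = 6.
Deficit = 6 − 3/2 = 9/2 ≥ 0, confirming Bessel's inequality. (The deficit equals ||v − Σ <v,e_j> e_j||^2, the squared distance from v to span{e_j}.)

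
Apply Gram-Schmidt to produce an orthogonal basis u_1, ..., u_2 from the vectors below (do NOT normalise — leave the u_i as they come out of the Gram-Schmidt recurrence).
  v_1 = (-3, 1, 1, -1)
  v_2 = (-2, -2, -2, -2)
Orthogonal basis:
  u_1 = (-3, 1, 1, -1)
  u_2 = (-1, -7/3, -7/3, -5/3)

Apply the Gram-Schmidt recurrence
  u_1 = v_1
  u_i = v_i − Σ_{j<i} ((v_i · u_j) / (u_j · u_j)) · u_j.

Step by step this gives:
  u_1 = (-3, 1, 1, -1)
  u_2 = (-1, -7/3, -7/3, -5/3)

Orthogonality check:
  u_2 · u_1 = 0 (should be 0)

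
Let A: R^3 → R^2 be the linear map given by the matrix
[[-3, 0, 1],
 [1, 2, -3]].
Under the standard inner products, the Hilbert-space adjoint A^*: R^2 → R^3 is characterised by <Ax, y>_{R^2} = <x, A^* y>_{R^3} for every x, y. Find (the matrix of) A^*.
A^* = A^T =
[[-3, 1],
 [0, 2],
 [1, -3]]

For real matrices with standard dot products, the defining identity <Ax, y> = <x, A^* y> gives (Ax)^T y = x^T (A^*) y, i.e. x^T A^T y = x^T (A^*) y. Since this holds for all x, y, we must have A^* = A^T. Therefore
A^* =
[[-3, 1],
 [0, 2],
 [1, -3]].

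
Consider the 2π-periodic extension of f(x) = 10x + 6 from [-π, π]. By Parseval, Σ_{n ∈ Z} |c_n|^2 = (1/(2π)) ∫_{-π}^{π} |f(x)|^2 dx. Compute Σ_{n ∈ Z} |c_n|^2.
Σ |c_n|^2 = 100π^2/3 + 36

Expand and integrate term by term over [-π, π]:
  ∫ (10x)^2 dx = 100·(2π^3/3); ∫ 2·10·(6)·x dx = 0 (odd integrand); ∫ 6^2 dx = 36·2π.
So (1/(2π)) ∫_{-π}^{π} (10x + 6)^2 dx = 100π^2/3 + 36 = 100π^2/3 + 36.
Parseval ⇒ Σ |c_n|^2 = 100π^2/3 + 36.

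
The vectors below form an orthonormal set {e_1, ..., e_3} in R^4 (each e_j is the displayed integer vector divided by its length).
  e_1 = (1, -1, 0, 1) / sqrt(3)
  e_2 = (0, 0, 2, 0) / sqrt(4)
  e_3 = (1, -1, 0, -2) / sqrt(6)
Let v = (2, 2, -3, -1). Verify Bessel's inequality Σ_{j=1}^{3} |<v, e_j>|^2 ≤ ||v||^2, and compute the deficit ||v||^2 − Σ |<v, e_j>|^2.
Σ |<v, e_j>|^2 = 10; ||v||^2 = 18; deficit = 8

Write each e_j = u_j / sqrt(<u_j, u_j>) where u_j is the displayed integer vector. Then <v, e_j> = <v, u_j> / sqrt(<u_j, u_j>), so |<v, e_j>|^2 = <v, u_j>^2 / <u_j, u_j>.
Coefficients: <v, e_1> = -1/sqrt(3), <v, e_2> = -6/sqrt(4), <v, e_3> = 2/sqrt(6).
Square and sum: Σ |<v, e_j>|^2 = 10.
Compute ||v||^2 = v·v = 18.
Deficit = 18 − 10 = 8 ≥ 0, confirming Bessel's inequality. (The deficit equals ||v − Σ <v,e_j> e_j||^2, the squared distance from v to span{e_j}.)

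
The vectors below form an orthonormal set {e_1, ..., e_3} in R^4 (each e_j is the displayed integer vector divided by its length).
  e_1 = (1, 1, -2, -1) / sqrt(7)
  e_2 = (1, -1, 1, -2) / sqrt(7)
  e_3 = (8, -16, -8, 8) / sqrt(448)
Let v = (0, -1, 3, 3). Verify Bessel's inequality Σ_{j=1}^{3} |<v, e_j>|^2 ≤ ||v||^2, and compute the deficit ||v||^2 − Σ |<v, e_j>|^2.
Σ |<v, e_j>|^2 = 108/7; ||v||^2 = 19; deficit = 25/7

Write each e_j = u_j / sqrt(<u_j, u_j>) where u_j is the displayed integer vector. Then <v, e_j> = <v, u_j> / sqrt(<u_j, u_j>), so |<v, e_j>|^2 = <v, u_j>^2 / <u_j, u_j>.
Coefficients: <v, e_1> = -10/sqrt(7), <v, e_2> = -2/sqrt(7), <v, e_3> = 16/sqrt(448).
Square and sum: Σ |<v, e_j>|^2 = 108/7.
Compute ||v||^2 = v·v = 19.
Deficit = 19 − 108/7 = 25/7 ≥ 0, confirming Bessel's inequality. (The deficit equals ||v − Σ <v,e_j> e_j||^2, the squared distance from v to span{e_j}.)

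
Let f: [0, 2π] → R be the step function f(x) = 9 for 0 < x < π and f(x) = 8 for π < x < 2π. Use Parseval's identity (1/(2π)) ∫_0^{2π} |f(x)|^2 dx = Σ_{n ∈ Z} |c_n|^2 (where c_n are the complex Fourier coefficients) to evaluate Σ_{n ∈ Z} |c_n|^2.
Σ |c_n|^2 = 145/2

Parseval equates the L^2 energy of f (normalised by 1/(2π)) with the ℓ^2 sum of its Fourier coefficients: (1/(2π)) ∫_0^{2π} |f|^2 = Σ |c_n|^2.
Compute the left side: (1/(2π)) [∫_0^π 9^2 dx + ∫_π^{2π} 8^2 dx] = (1/(2π)) · (81π + 64π) = (81 + 64)/2 = 145/2.
So Σ_{n ∈ Z} |c_n|^2 = 145/2.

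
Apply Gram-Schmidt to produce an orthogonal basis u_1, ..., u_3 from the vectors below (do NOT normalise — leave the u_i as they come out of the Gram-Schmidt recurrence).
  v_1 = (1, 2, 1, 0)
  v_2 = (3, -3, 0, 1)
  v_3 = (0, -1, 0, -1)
Orthogonal basis:
  u_1 = (1, 2, 1, 0)
  u_2 = (7/2, -2, 1/2, 1)
  u_3 = (2/15, -23/105, 32/105, -37/35)

Apply the Gram-Schmidt recurrence
  u_1 = v_1
  u_i = v_i − Σ_{j<i} ((v_i · u_j) / (u_j · u_j)) · u_j.

Step by step this gives:
  u_1 = (1, 2, 1, 0)
  u_2 = (7/2, -2, 1/2, 1)
  u_3 = (2/15, -23/105, 32/105, -37/35)

Orthogonality check:
  u_2 · u_1 = 0 (should be 0)
  u_3 · u_1 = 0 (should be 0)
  u_3 · u_2 = 0 (should be 0)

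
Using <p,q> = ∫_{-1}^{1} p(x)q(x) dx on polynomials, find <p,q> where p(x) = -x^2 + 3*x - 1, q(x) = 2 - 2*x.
<p,q> = -28/3

Expand the product: p(x)·q(x) = 2*x^3 - 8*x^2 + 8*x - 2.
∫_{-1}^{1} of each monomial x^k gives [2/(k+1) if k even, 0 if k odd]. Integrating term-by-term (or equivalently evaluating the antiderivative F(x) = x^4/2 - 8*x^3/3 + 4*x^2 - 2*x at the endpoints):
  F(1) − F(−1) = -1/6 − (55/6) = -28/3.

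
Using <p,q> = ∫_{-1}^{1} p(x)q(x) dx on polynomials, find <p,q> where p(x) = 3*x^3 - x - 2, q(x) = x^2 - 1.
<p,q> = 8/3

Expand the product: p(x)·q(x) = 3*x^5 - 4*x^3 - 2*x^2 + x + 2.
∫_{-1}^{1} of each monomial x^k gives [2/(k+1) if k even, 0 if k odd]. Integrating term-by-term (or equivalently evaluating the antiderivative F(x) = x^6/2 - x^4 - 2*x^3/3 + x^2/2 + 2*x at the endpoints):
  F(1) − F(−1) = 4/3 − (-4/3) = 8/3.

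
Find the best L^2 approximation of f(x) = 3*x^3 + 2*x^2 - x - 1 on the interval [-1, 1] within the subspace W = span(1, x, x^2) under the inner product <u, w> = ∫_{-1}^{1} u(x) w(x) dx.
g(x) = 2*x^2 + 4*x/5 - 1

The best approximation g ∈ W is the orthogonal projection of f onto W. Writing g = a_0 + a_1 x + a_2 x^2, the coefficients solve the normal equations G · a = b where
  G_{ij} = <φ_i, φ_j> and b_i = <f, φ_i>, with φ_0 = 1, φ_1 = x, φ_2 = x^2.
G =
  [2, 0, 2/3]
  [0, 2/3, 0]
  [2/3, 0, 2/5],
b = (-2/3, 8/15, 2/15).
Solving gives a_0 = -1, a_1 = 4/5, a_2 = 2, so
  g(x) = 2*x^2 + 4*x/5 - 1.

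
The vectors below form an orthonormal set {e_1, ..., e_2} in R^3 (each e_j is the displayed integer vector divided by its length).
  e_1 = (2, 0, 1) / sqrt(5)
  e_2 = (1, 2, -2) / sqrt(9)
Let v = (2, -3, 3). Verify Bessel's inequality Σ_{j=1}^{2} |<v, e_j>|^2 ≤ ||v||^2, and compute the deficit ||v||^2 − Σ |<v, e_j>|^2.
Σ |<v, e_j>|^2 = 941/45; ||v||^2 = 22; deficit = 49/45

Write each e_j = u_j / sqrt(<u_j, u_j>) where u_j is the displayed integer vector. Then <v, e_j> = <v, u_j> / sqrt(<u_j, u_j>), so |<v, e_j>|^2 = <v, u_j>^2 / <u_j, u_j>.
Coefficients: <v, e_1> = 7/sqrt(5), <v, e_2> = -10/sqrt(9).
Square and sum: Σ |<v, e_j>|^2 = 941/45.
Compute ||v||^2 = v·v = 22.
Deficit = 22 − 941/45 = 49/45 ≥ 0, confirming Bessel's inequality. (The deficit equals ||v − Σ <v,e_j> e_j||^2, the squared distance from v to span{e_j}.)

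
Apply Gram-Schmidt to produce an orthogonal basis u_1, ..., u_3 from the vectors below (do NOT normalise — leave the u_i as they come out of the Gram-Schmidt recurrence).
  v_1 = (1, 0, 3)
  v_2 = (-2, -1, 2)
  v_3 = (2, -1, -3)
Orthogonal basis:
  u_1 = (1, 0, 3)
  u_2 = (-12/5, -1, 4/5)
  u_3 = (51/74, -68/37, -17/74)

Apply the Gram-Schmidt recurrence
  u_1 = v_1
  u_i = v_i − Σ_{j<i} ((v_i · u_j) / (u_j · u_j)) · u_j.

Step by step this gives:
  u_1 = (1, 0, 3)
  u_2 = (-12/5, -1, 4/5)
  u_3 = (51/74, -68/37, -17/74)

Orthogonality check:
  u_2 · u_1 = 0 (should be 0)
  u_3 · u_1 = 0 (should be 0)
  u_3 · u_2 = 0 (should be 0)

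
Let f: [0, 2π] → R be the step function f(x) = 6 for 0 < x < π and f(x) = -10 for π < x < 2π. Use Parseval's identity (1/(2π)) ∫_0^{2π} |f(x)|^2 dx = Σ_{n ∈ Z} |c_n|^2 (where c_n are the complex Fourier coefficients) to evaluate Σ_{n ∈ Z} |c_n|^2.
Σ |c_n|^2 = 68

Parseval equates the L^2 energy of f (normalised by 1/(2π)) with the ℓ^2 sum of its Fourier coefficients: (1/(2π)) ∫_0^{2π} |f|^2 = Σ |c_n|^2.
Compute the left side: (1/(2π)) [∫_0^π 6^2 dx + ∫_π^{2π} (-10)^2 dx] = (1/(2π)) · (36π + 100π) = (36 + 100)/2 = 68.
So Σ_{n ∈ Z} |c_n|^2 = 68.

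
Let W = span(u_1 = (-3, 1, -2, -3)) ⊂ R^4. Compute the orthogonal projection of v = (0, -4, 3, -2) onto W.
proj_W(v) = (12/23, -4/23, 8/23, 12/23)

Set up U = [u_1 | ... | u_1] ∈ R^(4×1). The projector onto W = col(U) is P = U (U^T U)^(-1) U^T.
Compute U^T U =
  [23],
and U^T v = (-4).
Solve U^T U · c = U^T v for the coefficients: c = (-4/23). The projection is proj_W(v) = U c.
Check: (v - proj_W(v)) · u_1 = 0  (should be 0).
Result: proj_W(v) = (12/23, -4/23, 8/23, 12/23).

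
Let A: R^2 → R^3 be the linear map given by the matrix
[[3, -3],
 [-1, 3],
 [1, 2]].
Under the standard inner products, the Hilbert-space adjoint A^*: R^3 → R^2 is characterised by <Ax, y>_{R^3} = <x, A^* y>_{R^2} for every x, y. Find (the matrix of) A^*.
A^* = A^T =
[[3, -1, 1],
 [-3, 3, 2]]

For real matrices with standard dot products, the defining identity <Ax, y> = <x, A^* y> gives (Ax)^T y = x^T (A^*) y, i.e. x^T A^T y = x^T (A^*) y. Since this holds for all x, y, we must have A^* = A^T. Therefore
A^* =
[[3, -1, 1],
 [-3, 3, 2]].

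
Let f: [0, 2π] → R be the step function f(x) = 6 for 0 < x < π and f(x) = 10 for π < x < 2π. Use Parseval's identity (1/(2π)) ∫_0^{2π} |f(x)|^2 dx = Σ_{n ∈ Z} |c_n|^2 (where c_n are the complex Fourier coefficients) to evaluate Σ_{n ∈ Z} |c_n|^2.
Σ |c_n|^2 = 68

Parseval equates the L^2 energy of f (normalised by 1/(2π)) with the ℓ^2 sum of its Fourier coefficients: (1/(2π)) ∫_0^{2π} |f|^2 = Σ |c_n|^2.
Compute the left side: (1/(2π)) [∫_0^π 6^2 dx + ∫_π^{2π} 10^2 dx] = (1/(2π)) · (36π + 100π) = (36 + 100)/2 = 68.
So Σ_{n ∈ Z} |c_n|^2 = 68.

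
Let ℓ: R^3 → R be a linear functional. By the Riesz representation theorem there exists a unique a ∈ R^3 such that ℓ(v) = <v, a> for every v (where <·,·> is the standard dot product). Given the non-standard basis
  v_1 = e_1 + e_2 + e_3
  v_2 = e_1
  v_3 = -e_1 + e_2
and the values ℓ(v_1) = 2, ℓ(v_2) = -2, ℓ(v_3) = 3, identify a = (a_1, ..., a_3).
a = (-2, 1, 3)

Write a = (a_1, ..., a_3) in the standard basis. For each basis vector v_i, ℓ(v_i) = <v_i, a> is a linear equation in the a_j's. Collect the n equations into a matrix system V a = ℓ, where row i of V is v_i (expressed in the standard basis). Since V is invertible (lower-triangular with 1s on the diagonal, up to permutation), solve by back-substitution:
  V =
[[1, 1, 1],
 [1, 0, 0],
 [-1, 1, 0]]
  V a = (2, -2, 3)
Solving gives a = (-2, 1, 3).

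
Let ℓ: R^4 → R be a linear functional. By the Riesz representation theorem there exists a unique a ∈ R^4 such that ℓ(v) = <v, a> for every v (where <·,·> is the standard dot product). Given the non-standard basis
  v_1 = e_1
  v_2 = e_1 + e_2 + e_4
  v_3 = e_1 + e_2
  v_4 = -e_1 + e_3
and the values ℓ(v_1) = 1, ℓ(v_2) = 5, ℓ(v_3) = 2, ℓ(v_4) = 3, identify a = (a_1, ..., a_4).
a = (1, 1, 4, 3)

Write a = (a_1, ..., a_4) in the standard basis. For each basis vector v_i, ℓ(v_i) = <v_i, a> is a linear equation in the a_j's. Collect the n equations into a matrix system V a = ℓ, where row i of V is v_i (expressed in the standard basis). Since V is invertible (lower-triangular with 1s on the diagonal, up to permutation), solve by back-substitution:
  V =
[[1, 0, 0, 0],
 [1, 1, 0, 1],
 [1, 1, 0, 0],
 [-1, 0, 1, 0]]
  V a = (1, 5, 2, 3)
Solving gives a = (1, 1, 4, 3).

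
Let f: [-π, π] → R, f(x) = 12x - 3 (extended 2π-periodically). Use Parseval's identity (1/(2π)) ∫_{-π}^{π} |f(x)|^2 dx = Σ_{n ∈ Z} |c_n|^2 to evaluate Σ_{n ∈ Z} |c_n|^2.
Σ |c_n|^2 = 48π^2 + 9

Expand and integrate term by term over [-π, π]:
  ∫ (12x)^2 dx = 144·(2π^3/3); ∫ 2·12·(-3)·x dx = 0 (odd integrand); ∫ (-3)^2 dx = 9·2π.
So (1/(2π)) ∫_{-π}^{π} (12x - 3)^2 dx = 144π^2/3 + 9 = 48π^2 + 9.
Parseval ⇒ Σ |c_n|^2 = 48π^2 + 9.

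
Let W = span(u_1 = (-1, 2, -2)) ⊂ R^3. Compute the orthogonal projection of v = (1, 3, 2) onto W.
proj_W(v) = (-1/9, 2/9, -2/9)

Set up U = [u_1 | ... | u_1] ∈ R^(3×1). The projector onto W = col(U) is P = U (U^T U)^(-1) U^T.
Compute U^T U =
  [9],
and U^T v = (1).
Solve U^T U · c = U^T v for the coefficients: c = (1/9). The projection is proj_W(v) = U c.
Check: (v - proj_W(v)) · u_1 = 0  (should be 0).
Result: proj_W(v) = (-1/9, 2/9, -2/9).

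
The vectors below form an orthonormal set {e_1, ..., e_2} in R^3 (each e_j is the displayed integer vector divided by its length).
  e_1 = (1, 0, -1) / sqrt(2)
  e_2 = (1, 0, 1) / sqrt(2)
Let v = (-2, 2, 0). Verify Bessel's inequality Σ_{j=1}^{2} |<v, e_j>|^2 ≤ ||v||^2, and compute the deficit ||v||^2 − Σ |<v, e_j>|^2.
Σ |<v, e_j>|^2 = 4; ||v||^2 = 8; deficit = 4

Write each e_j = u_j / sqrt(<u_j, u_j>) where u_j is the displayed integer vector. Then <v, e_j> = <v, u_j> / sqrt(<u_j, u_j>), so |<v, e_j>|^2 = <v, u_j>^2 / <u_j, u_j>.
Coefficients: <v, e_1> = -2/sqrt(2), <v, e_2> = -2/sqrt(2).
Square and sum: Σ |<v, e_j>|^2 = 4.
Compute ||v||^2 = v·v = 8.
Deficit = 8 − 4 = 4 ≥ 0, confirming Bessel's inequality. (The deficit equals ||v − Σ <v,e_j> e_j||^2, the squared distance from v to span{e_j}.)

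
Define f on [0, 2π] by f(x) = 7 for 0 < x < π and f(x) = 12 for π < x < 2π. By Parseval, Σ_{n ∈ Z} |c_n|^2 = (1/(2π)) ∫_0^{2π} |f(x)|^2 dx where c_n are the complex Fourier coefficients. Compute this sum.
Σ |c_n|^2 = 193/2

Parseval equates the L^2 energy of f (normalised by 1/(2π)) with the ℓ^2 sum of its Fourier coefficients: (1/(2π)) ∫_0^{2π} |f|^2 = Σ |c_n|^2.
Compute the left side: (1/(2π)) [∫_0^π 7^2 dx + ∫_π^{2π} 12^2 dx] = (1/(2π)) · (49π + 144π) = (49 + 144)/2 = 193/2.
So Σ_{n ∈ Z} |c_n|^2 = 193/2.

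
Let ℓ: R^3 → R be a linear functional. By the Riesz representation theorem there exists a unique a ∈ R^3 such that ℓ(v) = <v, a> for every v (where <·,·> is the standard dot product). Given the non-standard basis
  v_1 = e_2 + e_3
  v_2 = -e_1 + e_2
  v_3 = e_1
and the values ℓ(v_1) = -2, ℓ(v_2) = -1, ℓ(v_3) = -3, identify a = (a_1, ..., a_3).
a = (-3, -4, 2)

Write a = (a_1, ..., a_3) in the standard basis. For each basis vector v_i, ℓ(v_i) = <v_i, a> is a linear equation in the a_j's. Collect the n equations into a matrix system V a = ℓ, where row i of V is v_i (expressed in the standard basis). Since V is invertible (lower-triangular with 1s on the diagonal, up to permutation), solve by back-substitution:
  V =
[[0, 1, 1],
 [-1, 1, 0],
 [1, 0, 0]]
  V a = (-2, -1, -3)
Solving gives a = (-3, -4, 2).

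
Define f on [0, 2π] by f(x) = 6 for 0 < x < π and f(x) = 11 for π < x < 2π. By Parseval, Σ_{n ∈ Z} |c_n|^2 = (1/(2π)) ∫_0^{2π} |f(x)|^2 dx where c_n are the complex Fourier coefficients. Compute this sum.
Σ |c_n|^2 = 157/2

Parseval equates the L^2 energy of f (normalised by 1/(2π)) with the ℓ^2 sum of its Fourier coefficients: (1/(2π)) ∫_0^{2π} |f|^2 = Σ |c_n|^2.
Compute the left side: (1/(2π)) [∫_0^π 6^2 dx + ∫_π^{2π} 11^2 dx] = (1/(2π)) · (36π + 121π) = (36 + 121)/2 = 157/2.
So Σ_{n ∈ Z} |c_n|^2 = 157/2.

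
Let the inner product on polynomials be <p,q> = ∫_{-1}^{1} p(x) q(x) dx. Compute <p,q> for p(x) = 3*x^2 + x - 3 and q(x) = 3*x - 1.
<p,q> = 6

Expand the product: p(x)·q(x) = 9*x^3 - 10*x + 3.
∫_{-1}^{1} of each monomial x^k gives [2/(k+1) if k even, 0 if k odd]. Integrating term-by-term (or equivalently evaluating the antiderivative F(x) = 9*x^4/4 - 5*x^2 + 3*x at the endpoints):
  F(1) − F(−1) = 1/4 − (-23/4) = 6.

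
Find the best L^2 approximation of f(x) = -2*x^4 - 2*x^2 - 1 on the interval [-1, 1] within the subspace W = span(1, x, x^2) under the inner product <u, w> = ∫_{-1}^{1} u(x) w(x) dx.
g(x) = -26*x^2/7 - 29/35

The best approximation g ∈ W is the orthogonal projection of f onto W. Writing g = a_0 + a_1 x + a_2 x^2, the coefficients solve the normal equations G · a = b where
  G_{ij} = <φ_i, φ_j> and b_i = <f, φ_i>, with φ_0 = 1, φ_1 = x, φ_2 = x^2.
G =
  [2, 0, 2/3]
  [0, 2/3, 0]
  [2/3, 0, 2/5],
b = (-62/15, 0, -214/105).
Solving gives a_0 = -29/35, a_1 = 0, a_2 = -26/7, so
  g(x) = -26*x^2/7 - 29/35.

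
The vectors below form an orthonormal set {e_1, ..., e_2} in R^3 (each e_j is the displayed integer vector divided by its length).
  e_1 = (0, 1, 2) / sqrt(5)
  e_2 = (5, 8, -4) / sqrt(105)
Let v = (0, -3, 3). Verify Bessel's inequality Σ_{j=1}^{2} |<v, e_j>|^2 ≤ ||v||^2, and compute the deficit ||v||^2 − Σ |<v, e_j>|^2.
Σ |<v, e_j>|^2 = 99/7; ||v||^2 = 18; deficit = 27/7

Write each e_j = u_j / sqrt(<u_j, u_j>) where u_j is the displayed integer vector. Then <v, e_j> = <v, u_j> / sqrt(<u_j, u_j>), so |<v, e_j>|^2 = <v, u_j>^2 / <u_j, u_j>.
Coefficients: <v, e_1> = 3/sqrt(5), <v, e_2> = -36/sqrt(105).
Square and sum: Σ |<v, e_j>|^2 = 99/7.
Compute ||v||^2 = v·v = 18.
Deficit = 18 − 99/7 = 27/7 ≥ 0, confirming Bessel's inequality. (The deficit equals ||v − Σ <v,e_j> e_j||^2, the squared distance from v to span{e_j}.)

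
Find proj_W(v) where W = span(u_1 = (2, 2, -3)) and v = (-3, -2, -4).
proj_W(v) = (4/17, 4/17, -6/17)

Set up U = [u_1 | ... | u_1] ∈ R^(3×1). The projector onto W = col(U) is P = U (U^T U)^(-1) U^T.
Compute U^T U =
  [17],
and U^T v = (2).
Solve U^T U · c = U^T v for the coefficients: c = (2/17). The projection is proj_W(v) = U c.
Check: (v - proj_W(v)) · u_1 = 0  (should be 0).
Result: proj_W(v) = (4/17, 4/17, -6/17).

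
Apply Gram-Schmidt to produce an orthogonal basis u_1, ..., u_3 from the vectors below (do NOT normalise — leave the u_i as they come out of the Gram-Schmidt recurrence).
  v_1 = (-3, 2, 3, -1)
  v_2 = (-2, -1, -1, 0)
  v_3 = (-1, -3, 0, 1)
Orthogonal basis:
  u_1 = (-3, 2, 3, -1)
  u_2 = (-43/23, -25/23, -26/23, 1/23)
  u_3 = (14/137, -234/137, 206/137, 108/137)

Apply the Gram-Schmidt recurrence
  u_1 = v_1
  u_i = v_i − Σ_{j<i} ((v_i · u_j) / (u_j · u_j)) · u_j.

Step by step this gives:
  u_1 = (-3, 2, 3, -1)
  u_2 = (-43/23, -25/23, -26/23, 1/23)
  u_3 = (14/137, -234/137, 206/137, 108/137)

Orthogonality check:
  u_2 · u_1 = 0 (should be 0)
  u_3 · u_1 = 0 (should be 0)
  u_3 · u_2 = 0 (should be 0)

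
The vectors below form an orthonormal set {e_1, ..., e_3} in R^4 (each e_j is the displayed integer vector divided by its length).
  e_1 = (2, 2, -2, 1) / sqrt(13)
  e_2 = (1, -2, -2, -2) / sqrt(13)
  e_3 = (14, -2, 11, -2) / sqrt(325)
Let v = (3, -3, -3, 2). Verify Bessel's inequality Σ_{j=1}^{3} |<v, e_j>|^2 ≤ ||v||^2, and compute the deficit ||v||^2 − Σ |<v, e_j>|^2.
Σ |<v, e_j>|^2 = 4746/325; ||v||^2 = 31; deficit = 5329/325

Write each e_j = u_j / sqrt(<u_j, u_j>) where u_j is the displayed integer vector. Then <v, e_j> = <v, u_j> / sqrt(<u_j, u_j>), so |<v, e_j>|^2 = <v, u_j>^2 / <u_j, u_j>.
Coefficients: <v, e_1> = 8/sqrt(13), <v, e_2> = 11/sqrt(13), <v, e_3> = 11/sqrt(325).
Square and sum: Σ |<v, e_j>|^2 = 4746/325.
Compute ||v||^2 = v·v = 31.
Deficit = 31 − 4746/325 = 5329/325 ≥ 0, confirming Bessel's inequality. (The deficit equals ||v − Σ <v,e_j> e_j||^2, the squared distance from v to span{e_j}.)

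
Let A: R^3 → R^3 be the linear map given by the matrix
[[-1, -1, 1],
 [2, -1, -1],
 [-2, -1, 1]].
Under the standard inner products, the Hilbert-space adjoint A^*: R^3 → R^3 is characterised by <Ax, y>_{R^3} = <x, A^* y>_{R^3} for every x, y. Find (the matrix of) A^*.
A^* = A^T =
[[-1, 2, -2],
 [-1, -1, -1],
 [1, -1, 1]]

For real matrices with standard dot products, the defining identity <Ax, y> = <x, A^* y> gives (Ax)^T y = x^T (A^*) y, i.e. x^T A^T y = x^T (A^*) y. Since this holds for all x, y, we must have A^* = A^T. Therefore
A^* =
[[-1, 2, -2],
 [-1, -1, -1],
 [1, -1, 1]].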